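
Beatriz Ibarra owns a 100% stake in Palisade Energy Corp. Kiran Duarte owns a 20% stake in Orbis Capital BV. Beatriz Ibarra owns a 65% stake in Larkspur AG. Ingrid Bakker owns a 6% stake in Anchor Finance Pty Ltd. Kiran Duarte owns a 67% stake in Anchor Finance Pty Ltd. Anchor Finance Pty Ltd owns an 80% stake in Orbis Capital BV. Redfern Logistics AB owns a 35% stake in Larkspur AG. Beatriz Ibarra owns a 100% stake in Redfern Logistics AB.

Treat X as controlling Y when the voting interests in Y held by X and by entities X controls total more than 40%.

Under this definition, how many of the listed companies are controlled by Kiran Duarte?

Kiran holds 67% of Anchor, so Kiran controls Anchor.
Kiran and Anchor together hold 20% + 80% = 100% of Orbis, so Kiran controls Orbis.
No other company's threshold is met.
Kiran controls 2 companies.

2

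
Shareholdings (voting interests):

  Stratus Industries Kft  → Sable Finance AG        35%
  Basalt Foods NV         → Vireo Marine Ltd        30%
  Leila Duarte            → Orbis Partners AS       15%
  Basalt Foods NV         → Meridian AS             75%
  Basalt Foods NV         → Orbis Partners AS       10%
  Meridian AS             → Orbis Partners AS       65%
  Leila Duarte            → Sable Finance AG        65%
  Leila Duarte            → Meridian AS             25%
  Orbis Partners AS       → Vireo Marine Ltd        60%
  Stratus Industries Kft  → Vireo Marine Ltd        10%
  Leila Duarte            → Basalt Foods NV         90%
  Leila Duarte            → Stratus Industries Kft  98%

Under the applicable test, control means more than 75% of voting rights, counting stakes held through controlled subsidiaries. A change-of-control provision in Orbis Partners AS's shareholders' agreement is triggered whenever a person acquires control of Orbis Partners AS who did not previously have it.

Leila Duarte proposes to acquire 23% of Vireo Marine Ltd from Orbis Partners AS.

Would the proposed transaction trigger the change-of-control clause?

No

The purchase adds only to Leila's holdings (Orbis's stake shrinks), so Leila is the only person who could newly come to control Orbis.
Leila holds 90% of Basalt, so Leila controls Basalt.
Leila and Basalt together hold 25% + 75% = 100% of Meridian, so Leila controls Meridian.
Meridian and Basalt and Leila together hold 65% + 10% + 15% = 90% of Orbis, so Leila controls Orbis.
So Leila already controls Orbis before the transaction.
After the purchase, Leila holds 23% of Vireo directly, and Orbis's stake falls to 37%.
Leila controlled Orbis already, so this is not a new person acquiring control; every other person's position is unchanged or reduced.
No new person acquires control, so the clause is not triggered.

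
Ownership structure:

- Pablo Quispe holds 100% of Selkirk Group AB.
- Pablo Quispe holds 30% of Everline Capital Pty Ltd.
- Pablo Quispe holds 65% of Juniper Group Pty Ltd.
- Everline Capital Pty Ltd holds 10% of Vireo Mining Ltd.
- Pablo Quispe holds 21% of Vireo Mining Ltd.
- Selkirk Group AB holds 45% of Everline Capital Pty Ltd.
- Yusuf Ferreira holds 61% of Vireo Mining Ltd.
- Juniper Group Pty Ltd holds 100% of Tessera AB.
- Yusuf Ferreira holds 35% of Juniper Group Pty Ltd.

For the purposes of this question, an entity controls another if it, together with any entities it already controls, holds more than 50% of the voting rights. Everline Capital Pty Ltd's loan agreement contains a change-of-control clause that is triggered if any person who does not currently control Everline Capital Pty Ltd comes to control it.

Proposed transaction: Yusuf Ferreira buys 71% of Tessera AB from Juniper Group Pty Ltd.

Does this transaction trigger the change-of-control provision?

No

The purchase adds only to Yusuf's holdings (Juniper's stake shrinks), so Yusuf is the only person who could newly come to control Everline.
Yusuf holds 61% of Vireo, so Yusuf controls Vireo.
Neither Yusuf nor any entity Yusuf controls holds any voting interest in Everline.
So before the transaction, Yusuf does not control Everline.
After the purchase, Yusuf holds 71% of Tessera directly, and Juniper's stake falls to 29%.
Yusuf holds 71% of Tessera, so Yusuf controls Tessera.
After the transaction, neither Yusuf nor any entity Yusuf controls holds a voting interest in Everline, so Yusuf still does not control it.
No new person acquires control, so the clause is not triggered.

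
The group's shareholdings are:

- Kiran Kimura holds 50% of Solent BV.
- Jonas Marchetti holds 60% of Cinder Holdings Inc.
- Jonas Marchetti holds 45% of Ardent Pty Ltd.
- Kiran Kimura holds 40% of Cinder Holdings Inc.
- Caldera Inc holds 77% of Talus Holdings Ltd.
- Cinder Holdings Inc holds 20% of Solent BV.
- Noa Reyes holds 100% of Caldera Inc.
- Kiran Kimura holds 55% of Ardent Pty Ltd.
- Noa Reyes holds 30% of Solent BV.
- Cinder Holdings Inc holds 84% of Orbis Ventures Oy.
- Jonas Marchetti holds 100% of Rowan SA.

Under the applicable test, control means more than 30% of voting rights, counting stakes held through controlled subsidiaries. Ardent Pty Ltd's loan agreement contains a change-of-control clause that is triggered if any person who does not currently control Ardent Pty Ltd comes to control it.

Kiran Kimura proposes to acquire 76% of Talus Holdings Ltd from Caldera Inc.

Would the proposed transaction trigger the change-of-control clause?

The purchase adds only to Kiran's holdings (Caldera's stake shrinks), so Kiran is the only person who could newly come to control Ardent.
Kiran holds 55% of Ardent, so Kiran controls Ardent.
So Kiran already controls Ardent before the transaction.
After the purchase, Kiran holds 76% of Talus directly, and Caldera's stake falls to 1%.
Kiran controlled Ardent already, so this is not a new person acquiring control; every other person's position is unchanged or reduced.
No new person acquires control, so the clause is not triggered.

No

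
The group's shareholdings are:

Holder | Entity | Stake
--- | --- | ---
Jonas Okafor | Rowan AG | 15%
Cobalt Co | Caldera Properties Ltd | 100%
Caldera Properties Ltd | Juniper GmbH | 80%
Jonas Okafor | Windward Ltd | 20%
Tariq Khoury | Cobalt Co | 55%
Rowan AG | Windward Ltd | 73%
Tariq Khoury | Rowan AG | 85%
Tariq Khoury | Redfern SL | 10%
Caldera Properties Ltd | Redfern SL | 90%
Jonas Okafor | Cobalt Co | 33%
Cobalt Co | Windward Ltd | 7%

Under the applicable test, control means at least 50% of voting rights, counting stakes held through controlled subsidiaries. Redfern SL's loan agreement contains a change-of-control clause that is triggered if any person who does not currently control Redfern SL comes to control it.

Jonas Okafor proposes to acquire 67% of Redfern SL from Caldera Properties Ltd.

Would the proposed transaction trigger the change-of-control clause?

Yes

The purchase adds only to Jonas's holdings (Caldera's stake shrinks), so Jonas is the only person who could newly come to control Redfern.
Jonas's largest direct stake is 33% in Cobalt, which does not meet the threshold, so Jonas controls no company.
Neither Jonas nor any entity Jonas controls holds any voting interest in Redfern.
So before the transaction, Jonas does not control Redfern.
After the purchase, Jonas holds 67% of Redfern directly, and Caldera's stake falls to 23%.
Jonas holds 67% of Redfern, so Jonas controls Redfern.
Jonas did not control Redfern before and does after, so the clause is triggered.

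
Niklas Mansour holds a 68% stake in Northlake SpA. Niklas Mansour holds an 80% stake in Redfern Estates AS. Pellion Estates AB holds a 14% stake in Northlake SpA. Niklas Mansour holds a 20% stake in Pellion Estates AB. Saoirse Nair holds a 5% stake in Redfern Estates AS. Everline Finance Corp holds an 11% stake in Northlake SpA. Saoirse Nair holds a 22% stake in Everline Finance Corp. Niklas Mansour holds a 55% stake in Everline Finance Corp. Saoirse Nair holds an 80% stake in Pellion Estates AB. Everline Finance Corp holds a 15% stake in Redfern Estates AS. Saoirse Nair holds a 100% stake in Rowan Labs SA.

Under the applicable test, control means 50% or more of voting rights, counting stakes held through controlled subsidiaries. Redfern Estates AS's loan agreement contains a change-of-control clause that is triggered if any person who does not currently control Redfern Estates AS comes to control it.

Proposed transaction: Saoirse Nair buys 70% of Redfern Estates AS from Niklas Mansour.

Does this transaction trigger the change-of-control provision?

The purchase adds only to Saoirse's holdings (Niklas's stake shrinks), so Saoirse is the only person who could newly come to control Redfern.
Saoirse holds 80% of Pellion, so Saoirse controls Pellion.
Saoirse holds 100% of Rowan, so Saoirse controls Rowan.
In Redfern, Saoirse's side holds only 5%, not ≥ 50%.
So before the transaction, Saoirse does not control Redfern.
After the purchase, Saoirse's direct stake in Redfern rises to 5% + 70% = 75%, and Niklas's stake falls to 10%.
Saoirse holds 75% of Redfern, so Saoirse controls Redfern.
Saoirse did not control Redfern before and does after, so the clause is triggered.

Yes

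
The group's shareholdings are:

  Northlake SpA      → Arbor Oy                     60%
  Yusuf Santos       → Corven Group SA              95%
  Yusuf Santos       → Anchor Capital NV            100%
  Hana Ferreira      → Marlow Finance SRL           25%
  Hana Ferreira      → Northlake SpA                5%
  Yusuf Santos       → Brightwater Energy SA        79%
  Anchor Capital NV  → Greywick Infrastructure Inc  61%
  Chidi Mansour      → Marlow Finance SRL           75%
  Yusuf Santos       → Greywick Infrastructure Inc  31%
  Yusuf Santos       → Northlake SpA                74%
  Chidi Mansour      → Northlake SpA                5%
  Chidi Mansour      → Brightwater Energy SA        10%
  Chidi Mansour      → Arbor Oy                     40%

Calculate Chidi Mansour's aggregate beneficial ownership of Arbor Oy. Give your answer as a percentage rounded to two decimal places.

Chidi reaches Arbor along 2 paths.
Direct stake: 40% = 40%.
Via Northlake: 5% × 60% = 3%.
Total: 40% + 3% = 43%.
Rounded: 43.00%.

43.00%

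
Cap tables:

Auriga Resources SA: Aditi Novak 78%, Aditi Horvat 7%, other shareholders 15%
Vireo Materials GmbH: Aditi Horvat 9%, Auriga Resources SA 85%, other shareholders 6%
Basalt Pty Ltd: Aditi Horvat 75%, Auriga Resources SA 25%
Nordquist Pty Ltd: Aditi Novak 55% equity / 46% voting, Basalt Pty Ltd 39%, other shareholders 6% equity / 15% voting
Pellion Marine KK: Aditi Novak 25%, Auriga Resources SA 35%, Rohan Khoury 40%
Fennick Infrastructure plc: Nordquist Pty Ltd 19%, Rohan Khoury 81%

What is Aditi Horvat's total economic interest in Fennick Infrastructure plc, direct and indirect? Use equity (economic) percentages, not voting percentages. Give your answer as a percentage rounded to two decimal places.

5.69%

Aditi Horvat reaches Fennick along 2 paths.
Via Basalt → Nordquist: 75% × 39% × 19% = 5.5575%.
Via Auriga → Basalt → Nordquist: 7% × 25% × 39% × 19% = 0.129675%.
Total: 5.5575% + 0.129675% = 5.687175%.
Rounded: 5.69%.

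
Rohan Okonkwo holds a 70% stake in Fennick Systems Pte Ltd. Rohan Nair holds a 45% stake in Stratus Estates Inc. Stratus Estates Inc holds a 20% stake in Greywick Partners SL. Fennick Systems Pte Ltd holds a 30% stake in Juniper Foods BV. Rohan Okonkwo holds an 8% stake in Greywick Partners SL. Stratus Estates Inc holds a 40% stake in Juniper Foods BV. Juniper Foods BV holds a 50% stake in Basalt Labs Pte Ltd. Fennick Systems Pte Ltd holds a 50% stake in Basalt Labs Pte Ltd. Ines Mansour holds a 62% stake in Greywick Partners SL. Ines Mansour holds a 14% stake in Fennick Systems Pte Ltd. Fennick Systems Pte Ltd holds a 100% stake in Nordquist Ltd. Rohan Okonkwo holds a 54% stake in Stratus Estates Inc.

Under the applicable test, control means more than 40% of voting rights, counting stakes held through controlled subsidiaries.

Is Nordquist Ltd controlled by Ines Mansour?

Ines holds 62% of Greywick, so Ines controls Greywick.
Neither Ines nor any entity Ines controls holds any voting interest in Nordquist.
So Ines does not control Nordquist.

No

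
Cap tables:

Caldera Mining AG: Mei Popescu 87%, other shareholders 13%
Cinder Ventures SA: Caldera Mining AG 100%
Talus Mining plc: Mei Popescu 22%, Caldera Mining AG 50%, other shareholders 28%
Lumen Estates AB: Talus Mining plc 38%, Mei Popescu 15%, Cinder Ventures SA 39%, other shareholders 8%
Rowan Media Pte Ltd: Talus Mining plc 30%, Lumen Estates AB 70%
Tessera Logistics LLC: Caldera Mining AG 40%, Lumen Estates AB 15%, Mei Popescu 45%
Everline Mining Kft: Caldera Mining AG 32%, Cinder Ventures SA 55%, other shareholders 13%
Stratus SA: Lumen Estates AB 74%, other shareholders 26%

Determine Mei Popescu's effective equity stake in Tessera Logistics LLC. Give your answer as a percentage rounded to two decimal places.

Mei reaches Tessera along 6 paths.
Via Caldera: 87% × 40% = 34.8%.
Via Talus → Lumen: 22% × 38% × 15% = 1.254%.
Via Caldera → Talus → Lumen: 87% × 50% × 38% × 15% = 2.4795%.
Via Lumen: 15% × 15% = 2.25%.
Via Caldera → Cinder → Lumen: 87% × 100% × 39% × 15% = 5.0895%.
Direct stake: 45% = 45%.
Total: 34.8% + 1.254% + 2.4795% + 2.25% + 5.0895% + 45% = 90.873%.
Rounded: 90.87%.

90.87%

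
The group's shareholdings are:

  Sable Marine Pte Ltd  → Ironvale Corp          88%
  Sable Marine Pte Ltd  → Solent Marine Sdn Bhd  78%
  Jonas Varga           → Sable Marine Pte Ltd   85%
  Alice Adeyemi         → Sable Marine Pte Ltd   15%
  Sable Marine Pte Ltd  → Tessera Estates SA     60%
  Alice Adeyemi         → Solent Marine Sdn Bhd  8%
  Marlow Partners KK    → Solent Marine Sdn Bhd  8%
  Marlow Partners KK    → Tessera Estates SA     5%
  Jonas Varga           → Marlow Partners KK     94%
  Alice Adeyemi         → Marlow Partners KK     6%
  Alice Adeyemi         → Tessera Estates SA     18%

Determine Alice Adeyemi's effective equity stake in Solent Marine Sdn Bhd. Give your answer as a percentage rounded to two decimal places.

Alice reaches Solent along 3 paths.
Via Marlow: 6% × 8% = 0.48%.
Via Sable: 15% × 78% = 11.7%.
Direct stake: 8% = 8%.
Total: 0.48% + 11.7% + 8% = 20.18%.

20.18%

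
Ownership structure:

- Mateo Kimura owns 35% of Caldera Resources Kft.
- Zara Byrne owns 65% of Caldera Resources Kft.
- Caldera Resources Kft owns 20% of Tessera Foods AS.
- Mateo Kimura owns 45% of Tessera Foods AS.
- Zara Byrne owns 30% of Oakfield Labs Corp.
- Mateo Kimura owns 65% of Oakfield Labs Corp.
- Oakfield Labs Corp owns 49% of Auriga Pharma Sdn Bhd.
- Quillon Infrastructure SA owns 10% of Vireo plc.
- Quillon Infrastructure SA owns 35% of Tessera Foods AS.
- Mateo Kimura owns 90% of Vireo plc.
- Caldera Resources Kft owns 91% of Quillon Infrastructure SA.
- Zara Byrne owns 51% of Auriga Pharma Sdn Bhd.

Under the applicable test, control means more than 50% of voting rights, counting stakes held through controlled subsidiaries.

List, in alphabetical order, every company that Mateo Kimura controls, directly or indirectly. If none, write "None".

Oakfield Labs Corp, Vireo plc

Mateo holds 65% of Oakfield, so Mateo controls Oakfield.
Mateo holds 90% of Vireo, so Mateo controls Vireo.
No other company's threshold is met.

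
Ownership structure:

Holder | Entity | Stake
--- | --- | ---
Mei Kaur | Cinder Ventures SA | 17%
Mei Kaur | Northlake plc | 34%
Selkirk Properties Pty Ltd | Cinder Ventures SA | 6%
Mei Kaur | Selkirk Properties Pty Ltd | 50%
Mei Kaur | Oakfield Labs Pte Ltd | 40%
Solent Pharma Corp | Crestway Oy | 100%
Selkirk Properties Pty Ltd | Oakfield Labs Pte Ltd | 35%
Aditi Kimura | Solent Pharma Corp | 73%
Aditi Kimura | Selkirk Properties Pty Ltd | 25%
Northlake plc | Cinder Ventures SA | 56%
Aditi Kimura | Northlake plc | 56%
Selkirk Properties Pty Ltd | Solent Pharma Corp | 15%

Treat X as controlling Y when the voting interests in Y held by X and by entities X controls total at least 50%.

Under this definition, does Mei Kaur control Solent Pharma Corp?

No

Mei holds 50% of Selkirk, so Mei controls Selkirk.
Selkirk and Mei together hold 35% + 40% = 75% of Oakfield, so Mei controls Oakfield.
In Solent, Mei's side holds only 15%, not ≥ 50%.
So Mei does not control Solent.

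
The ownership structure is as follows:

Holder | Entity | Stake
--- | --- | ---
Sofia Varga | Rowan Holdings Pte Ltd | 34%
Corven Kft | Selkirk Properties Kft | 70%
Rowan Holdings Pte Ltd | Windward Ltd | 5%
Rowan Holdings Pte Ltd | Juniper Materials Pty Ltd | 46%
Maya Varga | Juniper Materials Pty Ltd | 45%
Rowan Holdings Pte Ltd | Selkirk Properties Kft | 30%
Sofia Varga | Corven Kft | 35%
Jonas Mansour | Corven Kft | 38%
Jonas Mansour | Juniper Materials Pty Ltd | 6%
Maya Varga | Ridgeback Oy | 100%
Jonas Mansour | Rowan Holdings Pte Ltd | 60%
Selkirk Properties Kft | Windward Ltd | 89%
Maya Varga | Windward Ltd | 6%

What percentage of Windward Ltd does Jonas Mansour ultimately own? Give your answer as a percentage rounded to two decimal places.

Jonas reaches Windward along 3 paths.
Via Rowan: 60% × 5% = 3%.
Via Corven → Selkirk: 38% × 70% × 89% = 23.674%.
Via Rowan → Selkirk: 60% × 30% × 89% = 16.02%.
Total: 3% + 23.674% + 16.02% = 42.694%.
Rounded: 42.69%.

42.69%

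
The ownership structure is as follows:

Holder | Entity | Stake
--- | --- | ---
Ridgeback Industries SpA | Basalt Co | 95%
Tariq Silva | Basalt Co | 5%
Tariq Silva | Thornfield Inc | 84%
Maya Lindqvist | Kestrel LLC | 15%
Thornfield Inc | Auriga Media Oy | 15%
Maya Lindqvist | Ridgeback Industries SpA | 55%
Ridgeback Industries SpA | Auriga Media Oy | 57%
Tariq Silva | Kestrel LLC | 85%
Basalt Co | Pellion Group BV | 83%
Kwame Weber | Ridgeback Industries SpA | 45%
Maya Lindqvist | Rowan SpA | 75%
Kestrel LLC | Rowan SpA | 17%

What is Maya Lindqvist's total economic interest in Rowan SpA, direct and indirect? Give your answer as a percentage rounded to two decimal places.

77.55%

Maya reaches Rowan along 2 paths.
Via Kestrel: 15% × 17% = 2.55%.
Direct stake: 75% = 75%.
Total: 2.55% + 75% = 77.55%.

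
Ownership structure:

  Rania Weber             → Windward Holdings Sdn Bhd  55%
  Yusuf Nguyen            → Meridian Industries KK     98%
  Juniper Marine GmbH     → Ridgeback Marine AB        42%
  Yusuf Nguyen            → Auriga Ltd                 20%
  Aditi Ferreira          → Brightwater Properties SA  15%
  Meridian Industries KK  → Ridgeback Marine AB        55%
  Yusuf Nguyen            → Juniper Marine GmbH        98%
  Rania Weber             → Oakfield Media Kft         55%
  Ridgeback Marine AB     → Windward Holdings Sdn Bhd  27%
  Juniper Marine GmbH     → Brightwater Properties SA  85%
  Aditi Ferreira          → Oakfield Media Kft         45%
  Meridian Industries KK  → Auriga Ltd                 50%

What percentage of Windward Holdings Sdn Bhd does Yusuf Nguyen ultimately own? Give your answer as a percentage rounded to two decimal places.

25.67%

Yusuf reaches Windward along 2 paths.
Via Juniper → Ridgeback: 98% × 42% × 27% = 11.1132%.
Via Meridian → Ridgeback: 98% × 55% × 27% = 14.553%.
Total: 11.1132% + 14.553% = 25.6662%.
Rounded: 25.67%.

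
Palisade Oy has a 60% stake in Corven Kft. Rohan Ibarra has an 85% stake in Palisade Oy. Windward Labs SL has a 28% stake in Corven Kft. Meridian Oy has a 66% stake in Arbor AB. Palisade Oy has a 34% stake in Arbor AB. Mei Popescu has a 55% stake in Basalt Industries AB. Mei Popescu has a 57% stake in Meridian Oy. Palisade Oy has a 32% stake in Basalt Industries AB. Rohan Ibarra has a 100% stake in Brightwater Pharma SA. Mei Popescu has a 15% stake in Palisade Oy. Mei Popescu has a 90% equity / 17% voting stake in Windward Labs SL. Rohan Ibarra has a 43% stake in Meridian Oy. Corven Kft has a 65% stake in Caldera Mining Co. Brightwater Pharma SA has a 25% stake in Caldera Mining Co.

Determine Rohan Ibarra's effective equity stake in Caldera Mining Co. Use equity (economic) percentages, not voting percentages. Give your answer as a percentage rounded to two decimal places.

Rohan reaches Caldera along 2 paths.
Via Palisade → Corven: 85% × 60% × 65% = 33.15%.
Via Brightwater: 100% × 25% = 25%.
Total: 33.15% + 25% = 58.15%.

58.15%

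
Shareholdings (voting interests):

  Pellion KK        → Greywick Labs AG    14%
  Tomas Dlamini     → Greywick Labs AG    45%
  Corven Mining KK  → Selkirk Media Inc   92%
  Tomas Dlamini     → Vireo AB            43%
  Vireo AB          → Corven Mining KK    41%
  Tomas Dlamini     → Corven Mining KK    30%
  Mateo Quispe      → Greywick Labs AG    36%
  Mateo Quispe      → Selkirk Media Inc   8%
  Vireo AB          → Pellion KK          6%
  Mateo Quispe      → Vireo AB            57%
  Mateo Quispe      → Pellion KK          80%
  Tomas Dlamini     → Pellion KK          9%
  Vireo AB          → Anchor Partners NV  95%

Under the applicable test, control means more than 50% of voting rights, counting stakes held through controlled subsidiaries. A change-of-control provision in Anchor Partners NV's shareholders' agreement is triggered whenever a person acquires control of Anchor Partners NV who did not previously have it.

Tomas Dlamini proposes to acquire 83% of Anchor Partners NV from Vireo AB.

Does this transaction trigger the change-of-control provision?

The purchase adds only to Tomas's holdings (Vireo's stake shrinks), so Tomas is the only person who could newly come to control Anchor.
Tomas's largest direct stake is 45% in Greywick, which does not meet the threshold, so Tomas controls no company.
Neither Tomas nor any entity Tomas controls holds any voting interest in Anchor.
So before the transaction, Tomas does not control Anchor.
After the purchase, Tomas holds 83% of Anchor directly, and Vireo's stake falls to 12%.
Tomas holds 83% of Anchor, so Tomas controls Anchor.
Tomas did not control Anchor before and does after, so the clause is triggered.

Yes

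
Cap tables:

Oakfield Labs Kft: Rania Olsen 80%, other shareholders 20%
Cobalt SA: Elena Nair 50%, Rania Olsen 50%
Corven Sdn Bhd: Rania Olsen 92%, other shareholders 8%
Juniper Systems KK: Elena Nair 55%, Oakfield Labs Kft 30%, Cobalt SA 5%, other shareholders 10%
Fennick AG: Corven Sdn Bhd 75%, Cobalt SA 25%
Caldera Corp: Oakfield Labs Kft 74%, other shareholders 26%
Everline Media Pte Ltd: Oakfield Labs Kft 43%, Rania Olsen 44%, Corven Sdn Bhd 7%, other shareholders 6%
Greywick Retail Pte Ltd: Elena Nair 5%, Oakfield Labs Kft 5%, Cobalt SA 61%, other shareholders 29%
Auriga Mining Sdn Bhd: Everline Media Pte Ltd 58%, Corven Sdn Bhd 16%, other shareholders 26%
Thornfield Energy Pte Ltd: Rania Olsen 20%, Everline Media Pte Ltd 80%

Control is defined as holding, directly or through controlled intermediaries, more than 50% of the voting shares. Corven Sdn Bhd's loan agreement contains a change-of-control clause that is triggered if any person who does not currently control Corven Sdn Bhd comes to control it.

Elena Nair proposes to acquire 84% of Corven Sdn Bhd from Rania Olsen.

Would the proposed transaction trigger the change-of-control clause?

Yes

The purchase adds only to Elena's holdings (Rania's stake shrinks), so Elena is the only person who could newly come to control Corven.
Elena holds 55% of Juniper, so Elena controls Juniper.
Neither Elena nor any entity Elena controls holds any voting interest in Corven.
So before the transaction, Elena does not control Corven.
After the purchase, Elena holds 84% of Corven directly, and Rania's stake falls to 8%.
Elena holds 84% of Corven, so Elena controls Corven.
Elena did not control Corven before and does after, so the clause is triggered.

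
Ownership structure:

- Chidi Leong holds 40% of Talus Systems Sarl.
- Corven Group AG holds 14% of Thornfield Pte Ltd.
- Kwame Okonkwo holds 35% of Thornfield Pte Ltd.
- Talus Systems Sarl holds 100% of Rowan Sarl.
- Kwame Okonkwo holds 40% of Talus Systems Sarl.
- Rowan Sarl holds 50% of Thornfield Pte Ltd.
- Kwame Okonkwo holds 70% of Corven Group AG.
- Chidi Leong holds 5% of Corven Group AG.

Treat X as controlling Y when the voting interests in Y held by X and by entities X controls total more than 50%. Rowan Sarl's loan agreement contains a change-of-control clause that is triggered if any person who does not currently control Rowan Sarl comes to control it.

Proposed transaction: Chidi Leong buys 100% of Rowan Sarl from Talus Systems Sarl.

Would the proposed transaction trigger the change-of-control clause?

Yes

The purchase adds only to Chidi's holdings (Talus's stake shrinks), so Chidi is the only person who could newly come to control Rowan.
Chidi's largest direct stake is 40% in Talus, which does not meet the threshold, so Chidi controls no company.
Neither Chidi nor any entity Chidi controls holds any voting interest in Rowan.
So before the transaction, Chidi does not control Rowan.
After the purchase, Chidi holds 100% of Rowan directly, and Talus's stake falls to 0%.
Chidi holds 100% of Rowan, so Chidi controls Rowan.
Chidi did not control Rowan before and does after, so the clause is triggered.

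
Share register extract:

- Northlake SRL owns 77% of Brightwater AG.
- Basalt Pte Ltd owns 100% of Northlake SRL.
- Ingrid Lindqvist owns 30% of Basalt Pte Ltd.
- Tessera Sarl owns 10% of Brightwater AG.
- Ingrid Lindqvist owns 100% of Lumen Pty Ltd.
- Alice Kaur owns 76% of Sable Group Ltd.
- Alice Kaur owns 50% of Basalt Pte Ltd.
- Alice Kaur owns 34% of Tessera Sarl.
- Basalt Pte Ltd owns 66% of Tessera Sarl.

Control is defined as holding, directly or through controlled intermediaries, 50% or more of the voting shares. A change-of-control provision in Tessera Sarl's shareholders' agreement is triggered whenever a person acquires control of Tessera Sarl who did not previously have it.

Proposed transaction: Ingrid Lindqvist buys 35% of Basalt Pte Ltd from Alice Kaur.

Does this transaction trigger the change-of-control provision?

Yes

The purchase adds only to Ingrid's holdings (Alice's stake shrinks), so Ingrid is the only person who could newly come to control Tessera.
Ingrid holds 100% of Lumen, so Ingrid controls Lumen.
Neither Ingrid nor any entity Ingrid controls holds any voting interest in Tessera.
So before the transaction, Ingrid does not control Tessera.
After the purchase, Ingrid's direct stake in Basalt rises to 30% + 35% = 65%, and Alice's stake falls to 15%.
Ingrid holds 65% of Basalt, so Ingrid controls Basalt.
Basalt holds 66% of Tessera, so Ingrid controls Tessera.
Ingrid did not control Tessera before and does after, so the clause is triggered.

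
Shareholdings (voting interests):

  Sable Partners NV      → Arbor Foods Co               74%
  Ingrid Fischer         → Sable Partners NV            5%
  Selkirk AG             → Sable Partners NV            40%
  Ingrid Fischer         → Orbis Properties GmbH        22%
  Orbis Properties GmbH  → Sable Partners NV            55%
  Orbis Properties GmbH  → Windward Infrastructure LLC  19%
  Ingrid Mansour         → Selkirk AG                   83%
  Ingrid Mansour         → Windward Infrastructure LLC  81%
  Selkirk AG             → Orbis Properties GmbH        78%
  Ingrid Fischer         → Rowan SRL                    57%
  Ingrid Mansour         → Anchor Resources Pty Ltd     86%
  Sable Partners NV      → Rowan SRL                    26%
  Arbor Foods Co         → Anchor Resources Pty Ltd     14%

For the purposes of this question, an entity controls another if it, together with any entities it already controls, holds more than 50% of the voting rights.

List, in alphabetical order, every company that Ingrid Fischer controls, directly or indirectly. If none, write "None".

Ingrid Fischer holds 57% of Rowan, so Ingrid Fischer controls Rowan.
No other company's threshold is met.

Rowan SRL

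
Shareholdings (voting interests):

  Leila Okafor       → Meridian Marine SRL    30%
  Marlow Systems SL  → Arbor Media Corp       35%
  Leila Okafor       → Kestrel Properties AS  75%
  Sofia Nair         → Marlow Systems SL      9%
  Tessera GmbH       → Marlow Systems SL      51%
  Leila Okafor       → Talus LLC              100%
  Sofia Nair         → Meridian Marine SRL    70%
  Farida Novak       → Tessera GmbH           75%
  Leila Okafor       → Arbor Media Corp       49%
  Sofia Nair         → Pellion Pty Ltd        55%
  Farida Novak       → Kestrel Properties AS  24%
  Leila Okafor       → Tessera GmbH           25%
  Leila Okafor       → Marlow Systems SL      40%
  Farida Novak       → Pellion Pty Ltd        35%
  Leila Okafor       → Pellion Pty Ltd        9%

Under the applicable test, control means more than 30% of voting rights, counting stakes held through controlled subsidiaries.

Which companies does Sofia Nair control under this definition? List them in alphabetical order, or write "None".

Sofia holds 55% of Pellion, so Sofia controls Pellion.
Sofia holds 70% of Meridian, so Sofia controls Meridian.
No other company's threshold is met.

Meridian Marine SRL, Pellion Pty Ltd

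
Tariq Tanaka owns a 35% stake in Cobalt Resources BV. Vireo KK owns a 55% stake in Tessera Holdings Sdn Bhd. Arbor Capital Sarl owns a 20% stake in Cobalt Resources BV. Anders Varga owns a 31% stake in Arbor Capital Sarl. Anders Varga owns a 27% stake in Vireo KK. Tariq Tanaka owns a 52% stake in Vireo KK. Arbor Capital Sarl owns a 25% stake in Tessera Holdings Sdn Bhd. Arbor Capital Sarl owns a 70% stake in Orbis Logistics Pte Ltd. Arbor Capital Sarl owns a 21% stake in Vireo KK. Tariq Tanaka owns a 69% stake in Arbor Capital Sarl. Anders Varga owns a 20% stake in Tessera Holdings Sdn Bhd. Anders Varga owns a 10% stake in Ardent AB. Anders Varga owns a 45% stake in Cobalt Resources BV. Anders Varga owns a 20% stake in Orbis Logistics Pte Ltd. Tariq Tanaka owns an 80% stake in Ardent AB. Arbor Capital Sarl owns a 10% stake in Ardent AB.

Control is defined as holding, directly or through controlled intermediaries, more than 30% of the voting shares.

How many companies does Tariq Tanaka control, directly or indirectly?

Tariq holds 69% of Arbor, so Tariq controls Arbor.
Arbor and Tariq together hold 21% + 52% = 73% of Vireo, so Tariq controls Vireo.
Arbor and Tariq together hold 20% + 35% = 55% of Cobalt, so Tariq controls Cobalt.
Arbor and Vireo together hold 25% + 55% = 80% of Tessera, so Tariq controls Tessera.
Tariq and Arbor together hold 80% + 10% = 90% of Ardent, so Tariq controls Ardent.
Arbor holds 70% of Orbis, so Tariq controls Orbis.
Tariq controls 6 companies.

6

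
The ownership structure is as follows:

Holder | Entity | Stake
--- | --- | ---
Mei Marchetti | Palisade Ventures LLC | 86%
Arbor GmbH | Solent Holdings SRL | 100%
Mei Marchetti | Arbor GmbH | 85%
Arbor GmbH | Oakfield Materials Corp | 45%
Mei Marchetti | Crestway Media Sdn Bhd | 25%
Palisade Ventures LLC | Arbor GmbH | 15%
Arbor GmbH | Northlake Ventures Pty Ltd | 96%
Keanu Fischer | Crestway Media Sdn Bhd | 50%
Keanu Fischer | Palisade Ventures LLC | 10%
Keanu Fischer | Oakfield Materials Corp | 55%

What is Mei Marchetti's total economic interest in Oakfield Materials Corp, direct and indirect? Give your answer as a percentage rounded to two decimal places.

44.06%

Mei reaches Oakfield along 2 paths.
Via Palisade → Arbor: 86% × 15% × 45% = 5.805%.
Via Arbor: 85% × 45% = 38.25%.
Total: 5.805% + 38.25% = 44.055%.
Rounded: 44.06%.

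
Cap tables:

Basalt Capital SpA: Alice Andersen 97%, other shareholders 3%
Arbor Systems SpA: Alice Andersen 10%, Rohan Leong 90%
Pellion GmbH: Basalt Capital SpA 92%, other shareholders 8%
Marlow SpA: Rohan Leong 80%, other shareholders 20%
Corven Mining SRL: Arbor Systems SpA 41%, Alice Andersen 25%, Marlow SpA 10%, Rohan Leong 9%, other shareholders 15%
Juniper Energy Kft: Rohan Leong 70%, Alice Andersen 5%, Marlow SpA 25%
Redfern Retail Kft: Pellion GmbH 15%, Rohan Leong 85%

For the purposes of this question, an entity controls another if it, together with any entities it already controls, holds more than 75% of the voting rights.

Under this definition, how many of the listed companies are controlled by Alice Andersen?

2

Alice holds 97% of Basalt, so Alice controls Basalt.
Basalt holds 92% of Pellion, so Alice controls Pellion.
No other company's threshold is met.
Alice controls 2 companies.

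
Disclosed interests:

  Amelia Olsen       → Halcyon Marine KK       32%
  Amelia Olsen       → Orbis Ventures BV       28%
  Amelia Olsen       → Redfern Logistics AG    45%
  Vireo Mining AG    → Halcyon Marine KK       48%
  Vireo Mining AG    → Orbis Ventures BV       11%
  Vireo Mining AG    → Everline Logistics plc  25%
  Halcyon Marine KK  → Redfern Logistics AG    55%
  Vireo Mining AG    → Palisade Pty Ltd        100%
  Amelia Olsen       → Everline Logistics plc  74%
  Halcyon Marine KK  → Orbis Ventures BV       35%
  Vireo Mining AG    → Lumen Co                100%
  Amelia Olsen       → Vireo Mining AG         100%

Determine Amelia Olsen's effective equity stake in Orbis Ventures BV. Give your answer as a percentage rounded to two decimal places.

67.00%

Amelia reaches Orbis along 4 paths.
Direct stake: 28% = 28%.
Via Vireo → Halcyon: 100% × 48% × 35% = 16.8%.
Via Halcyon: 32% × 35% = 11.2%.
Via Vireo: 100% × 11% = 11%.
Total: 28% + 16.8% + 11.2% + 11% = 67%.
Rounded: 67.00%.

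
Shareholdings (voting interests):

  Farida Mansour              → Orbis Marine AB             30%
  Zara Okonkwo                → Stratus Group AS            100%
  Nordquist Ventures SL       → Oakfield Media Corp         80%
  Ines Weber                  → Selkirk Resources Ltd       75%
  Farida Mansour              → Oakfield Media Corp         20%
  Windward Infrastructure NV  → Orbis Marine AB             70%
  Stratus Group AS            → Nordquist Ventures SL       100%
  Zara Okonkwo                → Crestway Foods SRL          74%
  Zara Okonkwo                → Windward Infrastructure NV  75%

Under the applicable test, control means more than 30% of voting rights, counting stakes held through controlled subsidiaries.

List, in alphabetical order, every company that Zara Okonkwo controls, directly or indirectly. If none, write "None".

Crestway Foods SRL, Nordquist Ventures SL, Oakfield Media Corp, Orbis Marine AB, Stratus Group AS, Windward Infrastructure NV

Zara holds 75% of Windward, so Zara controls Windward.
Zara holds 100% of Stratus, so Zara controls Stratus.
Stratus holds 100% of Nordquist, so Zara controls Nordquist.
Windward holds 70% of Orbis, so Zara controls Orbis.
Nordquist holds 80% of Oakfield, so Zara controls Oakfield.
Zara holds 74% of Crestway, so Zara controls Crestway.
No other company's threshold is met.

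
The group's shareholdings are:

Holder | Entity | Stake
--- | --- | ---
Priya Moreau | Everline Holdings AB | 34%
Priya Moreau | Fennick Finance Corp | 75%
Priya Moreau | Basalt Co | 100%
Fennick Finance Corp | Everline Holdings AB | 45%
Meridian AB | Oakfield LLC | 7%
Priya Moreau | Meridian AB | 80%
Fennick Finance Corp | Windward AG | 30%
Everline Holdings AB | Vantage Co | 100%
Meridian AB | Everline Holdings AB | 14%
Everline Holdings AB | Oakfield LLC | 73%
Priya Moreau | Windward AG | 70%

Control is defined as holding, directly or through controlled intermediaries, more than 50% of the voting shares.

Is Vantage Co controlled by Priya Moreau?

Yes

Priya holds 80% of Meridian, so Priya controls Meridian.
Priya holds 75% of Fennick, so Priya controls Fennick.
Fennick and Priya and Meridian together hold 45% + 34% + 14% = 93% of Everline, so Priya controls Everline.
Everline holds 100% of Vantage, so Priya controls Vantage.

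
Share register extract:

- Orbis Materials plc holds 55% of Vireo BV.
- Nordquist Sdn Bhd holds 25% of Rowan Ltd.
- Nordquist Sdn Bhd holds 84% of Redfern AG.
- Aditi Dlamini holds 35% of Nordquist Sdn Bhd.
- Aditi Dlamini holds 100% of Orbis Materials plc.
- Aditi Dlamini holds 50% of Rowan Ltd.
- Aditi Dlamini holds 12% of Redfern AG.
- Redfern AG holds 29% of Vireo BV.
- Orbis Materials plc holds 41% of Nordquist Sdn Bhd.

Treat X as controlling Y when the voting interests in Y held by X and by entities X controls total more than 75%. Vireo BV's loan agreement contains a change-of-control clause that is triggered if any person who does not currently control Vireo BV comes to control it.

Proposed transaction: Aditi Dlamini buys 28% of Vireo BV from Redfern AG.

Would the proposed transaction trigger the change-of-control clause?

The purchase adds only to Aditi's holdings (Redfern's stake shrinks), so Aditi is the only person who could newly come to control Vireo.
Aditi holds 100% of Orbis, so Aditi controls Orbis.
Aditi and Orbis together hold 35% + 41% = 76% of Nordquist, so Aditi controls Nordquist.
Nordquist and Aditi together hold 84% + 12% = 96% of Redfern, so Aditi controls Redfern.
Redfern and Orbis together hold 29% + 55% = 84% of Vireo, so Aditi controls Vireo.
So Aditi already controls Vireo before the transaction.
After the purchase, Aditi holds 28% of Vireo directly, and Redfern's stake falls to 1%.
Aditi controlled Vireo already, so this is not a new person acquiring control; every other person's position is unchanged or reduced.
No new person acquires control, so the clause is not triggered.

No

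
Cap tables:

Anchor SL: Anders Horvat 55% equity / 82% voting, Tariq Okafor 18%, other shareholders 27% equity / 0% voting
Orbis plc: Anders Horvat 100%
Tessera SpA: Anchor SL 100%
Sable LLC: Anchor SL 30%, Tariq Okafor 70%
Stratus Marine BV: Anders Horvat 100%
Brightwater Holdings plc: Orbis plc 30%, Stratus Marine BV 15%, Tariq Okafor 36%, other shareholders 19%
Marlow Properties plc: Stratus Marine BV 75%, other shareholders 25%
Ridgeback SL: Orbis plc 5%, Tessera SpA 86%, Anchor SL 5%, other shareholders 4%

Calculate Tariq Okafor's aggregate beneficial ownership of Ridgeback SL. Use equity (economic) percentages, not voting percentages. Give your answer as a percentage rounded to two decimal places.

Tariq reaches Ridgeback along 2 paths.
Via Anchor → Tessera: 18% × 100% × 86% = 15.48%.
Via Anchor: 18% × 5% = 0.9%.
Total: 15.48% + 0.9% = 16.38%.

16.38%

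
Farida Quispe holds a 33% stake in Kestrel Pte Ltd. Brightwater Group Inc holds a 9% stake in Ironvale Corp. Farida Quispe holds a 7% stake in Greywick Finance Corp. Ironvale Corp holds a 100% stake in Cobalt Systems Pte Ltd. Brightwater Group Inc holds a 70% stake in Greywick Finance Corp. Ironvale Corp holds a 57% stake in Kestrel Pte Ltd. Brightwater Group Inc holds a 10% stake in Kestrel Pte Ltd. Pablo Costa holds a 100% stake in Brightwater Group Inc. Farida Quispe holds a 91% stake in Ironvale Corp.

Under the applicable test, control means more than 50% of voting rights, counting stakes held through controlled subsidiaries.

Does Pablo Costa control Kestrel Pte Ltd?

Pablo holds 100% of Brightwater, so Pablo controls Brightwater.
Brightwater holds 70% of Greywick, so Pablo controls Greywick.
In Kestrel, Pablo's side holds only 10%, not > 50%.
So Pablo does not control Kestrel.

No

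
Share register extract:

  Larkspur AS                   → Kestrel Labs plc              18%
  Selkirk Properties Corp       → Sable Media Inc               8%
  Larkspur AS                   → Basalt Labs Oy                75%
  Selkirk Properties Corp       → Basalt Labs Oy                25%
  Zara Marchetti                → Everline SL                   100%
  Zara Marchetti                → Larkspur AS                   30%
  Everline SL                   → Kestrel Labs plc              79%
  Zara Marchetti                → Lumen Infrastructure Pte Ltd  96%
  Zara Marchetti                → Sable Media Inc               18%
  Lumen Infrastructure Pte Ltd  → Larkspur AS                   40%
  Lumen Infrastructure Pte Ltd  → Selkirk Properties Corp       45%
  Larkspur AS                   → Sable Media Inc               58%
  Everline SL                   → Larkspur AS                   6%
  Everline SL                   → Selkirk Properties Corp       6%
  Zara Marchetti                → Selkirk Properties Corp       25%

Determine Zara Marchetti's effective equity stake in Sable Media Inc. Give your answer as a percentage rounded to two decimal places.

67.09%

Zara reaches Sable along 7 paths.
Via Lumen → Larkspur: 96% × 40% × 58% = 22.272%.
Via Everline → Larkspur: 100% × 6% × 58% = 3.48%.
Via Larkspur: 30% × 58% = 17.4%.
Direct stake: 18% = 18%.
Via Everline → Selkirk: 100% × 6% × 8% = 0.48%.
Via Selkirk: 25% × 8% = 2%.
Via Lumen → Selkirk: 96% × 45% × 8% = 3.456%.
Total: 22.272% + 3.48% + 17.4% + 18% + 0.48% + 2% + 3.456% = 67.088%.
Rounded: 67.09%.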